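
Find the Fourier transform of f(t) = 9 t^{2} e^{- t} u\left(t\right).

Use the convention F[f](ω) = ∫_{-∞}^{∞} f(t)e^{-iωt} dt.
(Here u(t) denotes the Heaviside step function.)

F(ω) = \frac{18}{\left(i \omega + 1\right)^{3}}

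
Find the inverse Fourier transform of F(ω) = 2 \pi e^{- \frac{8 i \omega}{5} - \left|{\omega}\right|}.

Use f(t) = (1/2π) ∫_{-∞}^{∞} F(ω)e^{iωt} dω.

f(t) = \frac{2}{\left(t - \frac{8}{5}\right)^{2} + 1}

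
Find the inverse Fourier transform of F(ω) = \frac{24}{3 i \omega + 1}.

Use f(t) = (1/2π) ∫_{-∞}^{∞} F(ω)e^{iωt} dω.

f(t) = 8 e^{- \frac{t}{3}} u\left(t\right)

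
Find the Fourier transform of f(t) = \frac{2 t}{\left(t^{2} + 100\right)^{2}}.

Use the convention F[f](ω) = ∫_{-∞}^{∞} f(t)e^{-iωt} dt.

F(ω) = - \frac{i \pi \omega e^{- 10 \left|{\omega}\right|}}{10}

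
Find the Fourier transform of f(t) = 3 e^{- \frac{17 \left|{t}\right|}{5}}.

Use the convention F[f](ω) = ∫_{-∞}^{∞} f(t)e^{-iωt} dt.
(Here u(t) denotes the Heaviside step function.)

F(ω) = \frac{510}{25 \omega^{2} + 289}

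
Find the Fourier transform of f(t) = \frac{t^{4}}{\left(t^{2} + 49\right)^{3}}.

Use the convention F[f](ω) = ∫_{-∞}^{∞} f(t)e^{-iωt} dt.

F(ω) = \frac{\pi \left(49 \omega^{2} - 35 \left|{\omega}\right| + 3\right) e^{- 7 \left|{\omega}\right|}}{56}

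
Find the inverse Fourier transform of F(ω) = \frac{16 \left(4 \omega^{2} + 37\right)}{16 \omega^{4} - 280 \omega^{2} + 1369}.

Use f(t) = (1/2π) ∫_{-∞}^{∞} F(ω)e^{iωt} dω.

f(t) = 4 e^{- \frac{\left|{t}\right|}{2}} \cos{\left(3 \left|{t}\right| \right)}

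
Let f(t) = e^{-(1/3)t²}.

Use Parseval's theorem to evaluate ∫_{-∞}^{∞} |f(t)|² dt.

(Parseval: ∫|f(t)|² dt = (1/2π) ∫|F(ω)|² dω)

∫|f(t)|² dt = \frac{\sqrt{6} \sqrt{\pi}}{2}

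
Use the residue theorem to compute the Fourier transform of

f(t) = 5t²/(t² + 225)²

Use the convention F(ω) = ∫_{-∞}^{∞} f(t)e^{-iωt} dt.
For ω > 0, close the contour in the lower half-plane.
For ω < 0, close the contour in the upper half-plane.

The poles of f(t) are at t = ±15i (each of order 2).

Let g(z) = f(z)e^{-iωz}; for large |z| the factor e^{-iωz} decays in the lower half-plane when ω > 0 and in the upper half-plane when ω < 0.

Case ω > 0 (lower half-plane, clockwise contour ⇒ F(ω) = -2πi·ΣRes):
  Res_{z = - 15 i} g(z) = \frac{i \left(1 - 15 \omega\right) e^{- 15 \omega}}{12} (pole of order 2)
  F(ω) = -2πi·ΣRes = \frac{\pi \left(1 - 15 \omega\right) e^{- 15 \omega}}{6}

Case ω < 0 (upper half-plane, counterclockwise contour ⇒ F(ω) = +2πi·ΣRes):
  Res_{z = 15 i} g(z) = \frac{i \left(- 15 \omega - 1\right) e^{15 \omega}}{12} (pole of order 2)
  F(ω) = 2πi·ΣRes = \frac{\pi \left(15 \omega + 1\right) e^{15 \omega}}{6}

Both cases combine into a single formula in |ω|:

F(ω) = \frac{\pi \left(1 - 15 \left|{\omega}\right|\right) e^{- 15 \left|{\omega}\right|}}{6}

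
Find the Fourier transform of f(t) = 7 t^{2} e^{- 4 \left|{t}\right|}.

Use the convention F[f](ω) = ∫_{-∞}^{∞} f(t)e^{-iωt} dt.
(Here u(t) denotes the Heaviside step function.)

F(ω) = \frac{112 \left(16 - 3 \omega^{2}\right)}{\left(\omega^{2} + 16\right)^{3}}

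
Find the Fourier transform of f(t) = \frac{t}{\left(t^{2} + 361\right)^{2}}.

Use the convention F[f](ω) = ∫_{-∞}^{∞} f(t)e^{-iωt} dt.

F(ω) = - \frac{i \pi \omega e^{- 19 \left|{\omega}\right|}}{38}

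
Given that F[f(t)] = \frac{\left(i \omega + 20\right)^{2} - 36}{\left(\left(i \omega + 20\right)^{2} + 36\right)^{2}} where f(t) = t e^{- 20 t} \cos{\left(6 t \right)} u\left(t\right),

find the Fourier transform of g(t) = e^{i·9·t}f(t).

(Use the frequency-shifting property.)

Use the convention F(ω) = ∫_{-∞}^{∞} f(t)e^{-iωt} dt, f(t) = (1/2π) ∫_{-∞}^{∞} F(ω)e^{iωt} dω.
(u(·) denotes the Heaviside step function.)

F[g](ω) = \frac{\left(i \left(\omega - 9\right) + 20\right)^{2} - 36}{\left(\left(i \left(\omega - 9\right) + 20\right)^{2} + 36\right)^{2}}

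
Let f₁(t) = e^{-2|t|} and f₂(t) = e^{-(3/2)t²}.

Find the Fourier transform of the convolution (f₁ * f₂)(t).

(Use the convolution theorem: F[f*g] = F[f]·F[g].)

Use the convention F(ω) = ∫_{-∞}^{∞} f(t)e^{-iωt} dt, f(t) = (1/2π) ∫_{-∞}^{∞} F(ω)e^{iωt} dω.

F[f₁*f₂](ω) = \frac{4 \sqrt{6} \sqrt{\pi} e^{- \frac{\omega^{2}}{6}}}{3 \left(\omega^{2} + 4\right)}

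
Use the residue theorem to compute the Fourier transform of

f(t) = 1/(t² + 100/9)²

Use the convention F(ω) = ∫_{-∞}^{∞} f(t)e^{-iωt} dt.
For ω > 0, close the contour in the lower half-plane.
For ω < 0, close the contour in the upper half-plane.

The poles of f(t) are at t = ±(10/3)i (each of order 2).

Let g(z) = f(z)e^{-iωz}; for large |z| the factor e^{-iωz} decays in the lower half-plane when ω > 0 and in the upper half-plane when ω < 0.

Case ω > 0 (lower half-plane, clockwise contour ⇒ F(ω) = -2πi·ΣRes):
  Res_{z = - \frac{10 i}{3}} g(z) = \frac{9 i \left(10 \omega + 3\right) e^{- \frac{10 \omega}{3}}}{4000} (pole of order 2)
  F(ω) = -2πi·ΣRes = \frac{9 \pi \left(10 \omega + 3\right) e^{- \frac{10 \omega}{3}}}{2000}

Case ω < 0 (upper half-plane, counterclockwise contour ⇒ F(ω) = +2πi·ΣRes):
  Res_{z = \frac{10 i}{3}} g(z) = \frac{9 i \left(10 \omega - 3\right) e^{\frac{10 \omega}{3}}}{4000} (pole of order 2)
  F(ω) = 2πi·ΣRes = \frac{9 \pi \left(3 - 10 \omega\right) e^{\frac{10 \omega}{3}}}{2000}

Both cases combine into a single formula in |ω|:

F(ω) = \frac{9 \pi \left(10 \left|{\omega}\right| + 3\right) e^{- \frac{10 \left|{\omega}\right|}{3}}}{2000}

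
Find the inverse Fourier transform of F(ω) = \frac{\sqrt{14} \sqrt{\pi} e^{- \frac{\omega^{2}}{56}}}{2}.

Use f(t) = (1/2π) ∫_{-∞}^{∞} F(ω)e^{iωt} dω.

f(t) = 7 e^{- 14 t^{2}}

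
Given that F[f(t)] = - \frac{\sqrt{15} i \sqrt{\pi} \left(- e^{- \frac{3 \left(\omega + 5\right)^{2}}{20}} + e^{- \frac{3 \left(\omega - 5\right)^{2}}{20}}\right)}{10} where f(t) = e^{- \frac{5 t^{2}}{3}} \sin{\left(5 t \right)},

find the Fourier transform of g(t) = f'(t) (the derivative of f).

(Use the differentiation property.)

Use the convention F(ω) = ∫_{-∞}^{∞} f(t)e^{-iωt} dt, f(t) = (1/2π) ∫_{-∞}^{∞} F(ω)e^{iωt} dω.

F[g](ω) = \frac{\sqrt{15} \sqrt{\pi} \omega \left(e^{3 \omega} - 1\right) e^{- \frac{3 \omega^{2}}{20} - \frac{3 \omega}{2} - \frac{15}{4}}}{10}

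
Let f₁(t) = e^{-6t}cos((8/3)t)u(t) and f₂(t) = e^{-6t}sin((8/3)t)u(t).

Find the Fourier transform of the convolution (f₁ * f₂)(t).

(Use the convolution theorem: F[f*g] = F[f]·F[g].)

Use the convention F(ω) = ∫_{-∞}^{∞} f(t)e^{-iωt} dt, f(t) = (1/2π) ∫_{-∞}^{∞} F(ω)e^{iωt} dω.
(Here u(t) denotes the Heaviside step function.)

F[f₁*f₂](ω) = \frac{216 \left(i \omega + 6\right)}{\left(9 \left(i \omega + 6\right)^{2} + 64\right)^{2}}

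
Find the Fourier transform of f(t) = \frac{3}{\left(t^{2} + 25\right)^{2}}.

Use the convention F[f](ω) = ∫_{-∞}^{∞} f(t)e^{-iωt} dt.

F(ω) = \frac{3 \pi \left(5 \left|{\omega}\right| + 1\right) e^{- 5 \left|{\omega}\right|}}{250}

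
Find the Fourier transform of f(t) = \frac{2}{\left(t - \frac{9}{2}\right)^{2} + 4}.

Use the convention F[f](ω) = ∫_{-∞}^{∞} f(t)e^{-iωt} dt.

F(ω) = \pi e^{- \frac{9 i \omega}{2} - 2 \left|{\omega}\right|}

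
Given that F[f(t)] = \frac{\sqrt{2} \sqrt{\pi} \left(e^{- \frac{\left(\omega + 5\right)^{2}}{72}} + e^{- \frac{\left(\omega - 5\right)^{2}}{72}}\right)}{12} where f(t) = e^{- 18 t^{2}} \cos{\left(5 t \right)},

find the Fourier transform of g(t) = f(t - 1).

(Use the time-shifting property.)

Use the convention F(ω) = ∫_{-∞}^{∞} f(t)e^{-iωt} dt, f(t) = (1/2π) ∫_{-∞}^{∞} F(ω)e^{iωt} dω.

F[g](ω) = \frac{\sqrt{2} \sqrt{\pi} \left(e^{\frac{5 \omega}{18}} + 1\right) e^{- \frac{\omega^{2}}{72} - \frac{5 \omega}{36} - i \omega - \frac{25}{72}}}{12}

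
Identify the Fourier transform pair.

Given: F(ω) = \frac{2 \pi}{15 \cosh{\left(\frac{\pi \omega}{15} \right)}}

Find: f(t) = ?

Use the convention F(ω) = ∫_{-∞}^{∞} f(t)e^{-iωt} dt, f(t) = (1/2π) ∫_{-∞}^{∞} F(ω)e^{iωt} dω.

f(t) = \frac{2}{e^{\frac{15 t}{2}} + e^{- \frac{15 t}{2}}}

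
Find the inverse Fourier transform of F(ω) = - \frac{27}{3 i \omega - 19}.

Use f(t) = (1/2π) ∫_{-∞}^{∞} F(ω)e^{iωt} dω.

f(t) = 9 e^{\frac{19 t}{3}} u\left(- t\right)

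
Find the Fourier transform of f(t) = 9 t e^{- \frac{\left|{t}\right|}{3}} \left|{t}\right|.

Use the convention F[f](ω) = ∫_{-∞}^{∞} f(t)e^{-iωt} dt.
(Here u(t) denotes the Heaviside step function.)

F(ω) = \frac{8748 i \omega \left(3 \omega^{2} - 1\right)}{\left(9 \omega^{2} + 1\right)^{3}}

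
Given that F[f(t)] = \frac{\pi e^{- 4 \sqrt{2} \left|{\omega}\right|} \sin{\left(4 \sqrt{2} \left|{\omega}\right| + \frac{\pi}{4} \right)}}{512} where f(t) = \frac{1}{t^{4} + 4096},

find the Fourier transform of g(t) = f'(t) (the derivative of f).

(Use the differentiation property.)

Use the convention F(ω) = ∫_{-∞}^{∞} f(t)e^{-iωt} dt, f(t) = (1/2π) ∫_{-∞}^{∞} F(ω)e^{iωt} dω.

F[g](ω) = \frac{i \pi \omega e^{- 4 \sqrt{2} \left|{\omega}\right|} \sin{\left(4 \sqrt{2} \left|{\omega}\right| + \frac{\pi}{4} \right)}}{512}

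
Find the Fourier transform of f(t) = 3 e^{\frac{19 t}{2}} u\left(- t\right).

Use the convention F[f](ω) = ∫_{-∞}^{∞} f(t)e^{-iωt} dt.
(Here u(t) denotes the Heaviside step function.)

F(ω) = - \frac{6}{2 i \omega - 19}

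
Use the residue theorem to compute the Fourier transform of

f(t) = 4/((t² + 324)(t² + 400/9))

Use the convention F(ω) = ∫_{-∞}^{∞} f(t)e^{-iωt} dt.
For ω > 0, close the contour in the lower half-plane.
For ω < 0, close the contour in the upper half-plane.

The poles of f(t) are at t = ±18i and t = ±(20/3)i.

Let g(z) = f(z)e^{-iωz}; for large |z| the factor e^{-iωz} decays in the lower half-plane when ω > 0 and in the upper half-plane when ω < 0.

Case ω > 0 (lower half-plane, clockwise contour ⇒ F(ω) = -2πi·ΣRes):
  Res_{z = - 18 i} g(z) = - \frac{i e^{- 18 \omega}}{2516}
  Res_{z = - \frac{20 i}{3}} g(z) = \frac{27 i e^{- \frac{20 \omega}{3}}}{25160}
  F(ω) = -2πi·ΣRes = - \frac{\pi e^{- 18 \omega}}{1258} + \frac{27 \pi e^{- \frac{20 \omega}{3}}}{12580}

Case ω < 0 (upper half-plane, counterclockwise contour ⇒ F(ω) = +2πi·ΣRes):
  Res_{z = 18 i} g(z) = \frac{i e^{18 \omega}}{2516}
  Res_{z = \frac{20 i}{3}} g(z) = - \frac{27 i e^{\frac{20 \omega}{3}}}{25160}
  F(ω) = 2πi·ΣRes = \frac{\pi \left(27 e^{\frac{20 \omega}{3}} - 10 e^{18 \omega}\right)}{12580}

Both cases combine into a single formula in |ω|:

F(ω) = - \frac{\pi e^{- 18 \left|{\omega}\right|}}{1258} + \frac{27 \pi e^{- \frac{20 \left|{\omega}\right|}{3}}}{12580}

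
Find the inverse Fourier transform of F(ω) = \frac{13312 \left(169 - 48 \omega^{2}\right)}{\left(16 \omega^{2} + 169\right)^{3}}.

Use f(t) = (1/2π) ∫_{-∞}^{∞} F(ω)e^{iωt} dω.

f(t) = 4 t^{2} e^{- \frac{13 \left|{t}\right|}{4}}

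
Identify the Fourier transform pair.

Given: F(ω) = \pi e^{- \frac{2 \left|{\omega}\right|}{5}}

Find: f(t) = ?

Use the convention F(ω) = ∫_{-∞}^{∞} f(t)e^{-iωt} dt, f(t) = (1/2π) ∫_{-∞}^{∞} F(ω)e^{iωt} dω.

f(t) = \frac{2}{5 \left(t^{2} + \frac{4}{25}\right)}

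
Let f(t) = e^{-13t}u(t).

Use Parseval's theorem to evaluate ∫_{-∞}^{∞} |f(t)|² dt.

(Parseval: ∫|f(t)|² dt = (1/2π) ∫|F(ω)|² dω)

∫|f(t)|² dt = \frac{1}{26}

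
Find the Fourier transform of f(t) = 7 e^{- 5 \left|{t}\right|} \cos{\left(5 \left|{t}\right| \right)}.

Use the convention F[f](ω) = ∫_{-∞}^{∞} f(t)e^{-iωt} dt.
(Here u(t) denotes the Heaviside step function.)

F(ω) = \frac{70 \left(\omega^{2} + 50\right)}{\omega^{4} + 2500}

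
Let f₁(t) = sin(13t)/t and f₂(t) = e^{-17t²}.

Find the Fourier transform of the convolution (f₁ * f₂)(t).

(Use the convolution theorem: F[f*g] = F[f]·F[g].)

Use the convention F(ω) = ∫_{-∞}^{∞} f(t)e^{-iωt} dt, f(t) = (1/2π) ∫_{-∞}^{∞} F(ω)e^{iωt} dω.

F[f₁*f₂](ω) = \begin{cases} \frac{\sqrt{17} \pi^{\frac{3}{2}} e^{- \frac{\omega^{2}}{68}}}{17} & \text{for}\: \omega > -13 \wedge \omega < 13 \\0 & \text{otherwise} \end{cases}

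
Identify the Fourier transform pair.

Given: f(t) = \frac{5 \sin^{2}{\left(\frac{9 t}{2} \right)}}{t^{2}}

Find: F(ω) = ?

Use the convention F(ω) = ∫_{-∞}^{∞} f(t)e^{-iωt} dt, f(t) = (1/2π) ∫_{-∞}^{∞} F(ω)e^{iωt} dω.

F(ω) = \begin{cases} \frac{5 \pi \left(9 - \left|{\omega}\right|\right)}{2} & \text{for}\: \omega > -9 \wedge \omega < 9 \\0 & \text{otherwise} \end{cases}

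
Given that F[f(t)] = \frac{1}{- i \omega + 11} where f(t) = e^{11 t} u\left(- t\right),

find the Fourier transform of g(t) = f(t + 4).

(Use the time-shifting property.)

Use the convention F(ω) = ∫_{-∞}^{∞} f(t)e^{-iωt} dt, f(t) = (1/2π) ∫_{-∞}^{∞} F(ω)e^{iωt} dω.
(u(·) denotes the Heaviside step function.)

F[g](ω) = - \frac{e^{4 i \omega}}{i \omega - 11}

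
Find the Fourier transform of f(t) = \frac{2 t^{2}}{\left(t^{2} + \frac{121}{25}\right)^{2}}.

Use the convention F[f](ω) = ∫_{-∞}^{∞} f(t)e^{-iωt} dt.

F(ω) = \frac{\pi \left(5 - 11 \left|{\omega}\right|\right) e^{- \frac{11 \left|{\omega}\right|}{5}}}{11}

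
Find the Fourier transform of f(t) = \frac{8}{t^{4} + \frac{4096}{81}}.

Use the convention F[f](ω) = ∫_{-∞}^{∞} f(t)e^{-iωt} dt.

F(ω) = \frac{27 \pi e^{- \frac{4 \sqrt{2} \left|{\omega}\right|}{3}} \sin{\left(\frac{4 \sqrt{2} \left|{\omega}\right|}{3} + \frac{\pi}{4} \right)}}{64}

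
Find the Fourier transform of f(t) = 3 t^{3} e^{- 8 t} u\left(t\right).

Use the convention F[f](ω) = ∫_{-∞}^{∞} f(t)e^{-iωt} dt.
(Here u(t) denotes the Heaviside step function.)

F(ω) = \frac{18}{\left(i \omega + 8\right)^{4}}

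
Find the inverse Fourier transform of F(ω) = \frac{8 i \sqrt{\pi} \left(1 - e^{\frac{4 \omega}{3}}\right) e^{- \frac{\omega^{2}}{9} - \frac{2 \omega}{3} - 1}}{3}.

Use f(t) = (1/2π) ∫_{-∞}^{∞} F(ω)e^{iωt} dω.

f(t) = 8 e^{- \frac{9 t^{2}}{4}} \sin{\left(3 t \right)}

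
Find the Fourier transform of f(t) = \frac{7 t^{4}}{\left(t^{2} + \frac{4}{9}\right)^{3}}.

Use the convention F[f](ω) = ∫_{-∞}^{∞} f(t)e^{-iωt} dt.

F(ω) = \frac{7 \pi \left(4 \omega^{2} - 30 \left|{\omega}\right| + 27\right) e^{- \frac{2 \left|{\omega}\right|}{3}}}{48}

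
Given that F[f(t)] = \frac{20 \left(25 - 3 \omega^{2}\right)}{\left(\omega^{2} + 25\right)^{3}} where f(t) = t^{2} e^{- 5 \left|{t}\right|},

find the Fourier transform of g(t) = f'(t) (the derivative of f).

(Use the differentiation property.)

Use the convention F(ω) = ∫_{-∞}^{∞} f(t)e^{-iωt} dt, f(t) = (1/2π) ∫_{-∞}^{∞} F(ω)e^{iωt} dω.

F[g](ω) = - \frac{20 i \omega \left(3 \omega^{2} - 25\right)}{\left(\omega^{2} + 25\right)^{3}}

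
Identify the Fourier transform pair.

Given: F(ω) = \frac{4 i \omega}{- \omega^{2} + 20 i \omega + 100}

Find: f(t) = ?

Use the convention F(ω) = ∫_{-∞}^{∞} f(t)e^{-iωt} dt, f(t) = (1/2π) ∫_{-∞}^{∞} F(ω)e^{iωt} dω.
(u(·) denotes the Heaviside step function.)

f(t) = 4 \left(1 - 10 t\right) e^{- 10 t} u\left(t\right)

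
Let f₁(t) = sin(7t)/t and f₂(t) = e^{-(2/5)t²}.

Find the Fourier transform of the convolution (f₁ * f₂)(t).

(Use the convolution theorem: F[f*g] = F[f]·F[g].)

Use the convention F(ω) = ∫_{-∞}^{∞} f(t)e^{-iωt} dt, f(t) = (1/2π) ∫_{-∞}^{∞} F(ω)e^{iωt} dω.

F[f₁*f₂](ω) = \begin{cases} \frac{\sqrt{10} \pi^{\frac{3}{2}} e^{- \frac{5 \omega^{2}}{8}}}{2} & \text{for}\: \omega > -7 \wedge \omega < 7 \\0 & \text{otherwise} \end{cases}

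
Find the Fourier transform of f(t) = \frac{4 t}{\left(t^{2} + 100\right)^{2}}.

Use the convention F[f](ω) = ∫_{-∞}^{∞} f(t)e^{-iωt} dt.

F(ω) = - \frac{i \pi \omega e^{- 10 \left|{\omega}\right|}}{5}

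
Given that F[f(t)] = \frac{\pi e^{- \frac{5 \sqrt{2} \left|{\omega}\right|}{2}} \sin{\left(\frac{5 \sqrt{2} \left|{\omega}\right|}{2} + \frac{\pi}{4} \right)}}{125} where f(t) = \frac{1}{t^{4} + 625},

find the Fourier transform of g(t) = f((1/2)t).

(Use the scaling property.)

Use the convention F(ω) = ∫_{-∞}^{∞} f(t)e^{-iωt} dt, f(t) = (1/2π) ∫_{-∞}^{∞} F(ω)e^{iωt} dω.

F[g](ω) = \frac{2 \pi e^{- 5 \sqrt{2} \left|{\omega}\right|} \sin{\left(5 \sqrt{2} \left|{\omega}\right| + \frac{\pi}{4} \right)}}{125}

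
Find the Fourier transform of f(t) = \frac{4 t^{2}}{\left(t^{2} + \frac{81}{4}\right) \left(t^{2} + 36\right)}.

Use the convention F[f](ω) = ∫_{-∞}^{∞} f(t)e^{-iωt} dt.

F(ω) = \frac{32 \pi e^{- 6 \left|{\omega}\right|}}{21} - \frac{8 \pi e^{- \frac{9 \left|{\omega}\right|}{2}}}{7}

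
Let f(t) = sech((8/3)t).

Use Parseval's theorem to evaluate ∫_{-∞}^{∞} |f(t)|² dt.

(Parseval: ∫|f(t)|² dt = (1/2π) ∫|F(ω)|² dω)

∫|f(t)|² dt = \frac{3}{4}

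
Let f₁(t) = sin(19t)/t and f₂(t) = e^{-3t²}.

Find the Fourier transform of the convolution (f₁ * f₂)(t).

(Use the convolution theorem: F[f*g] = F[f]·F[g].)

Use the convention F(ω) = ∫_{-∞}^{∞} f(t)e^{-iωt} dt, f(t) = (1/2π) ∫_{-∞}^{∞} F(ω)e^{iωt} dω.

F[f₁*f₂](ω) = \begin{cases} \frac{\sqrt{3} \pi^{\frac{3}{2}} e^{- \frac{\omega^{2}}{12}}}{3} & \text{for}\: \omega > -19 \wedge \omega < 19 \\0 & \text{otherwise} \end{cases}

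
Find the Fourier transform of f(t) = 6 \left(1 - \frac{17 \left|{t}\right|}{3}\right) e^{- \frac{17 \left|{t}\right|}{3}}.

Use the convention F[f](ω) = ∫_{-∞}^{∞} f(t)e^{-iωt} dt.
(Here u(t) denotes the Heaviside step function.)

F(ω) = \frac{11016 \omega^{2}}{\left(9 \omega^{2} + 289\right)^{2}}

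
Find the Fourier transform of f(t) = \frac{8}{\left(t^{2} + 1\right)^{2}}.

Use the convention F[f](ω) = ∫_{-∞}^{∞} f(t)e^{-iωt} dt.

F(ω) = 4 \pi \left(\left|{\omega}\right| + 1\right) e^{- \left|{\omega}\right|}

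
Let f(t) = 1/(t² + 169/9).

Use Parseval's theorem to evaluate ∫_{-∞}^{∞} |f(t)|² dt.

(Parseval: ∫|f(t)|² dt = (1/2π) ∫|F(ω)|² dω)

∫|f(t)|² dt = \frac{27 \pi}{4394}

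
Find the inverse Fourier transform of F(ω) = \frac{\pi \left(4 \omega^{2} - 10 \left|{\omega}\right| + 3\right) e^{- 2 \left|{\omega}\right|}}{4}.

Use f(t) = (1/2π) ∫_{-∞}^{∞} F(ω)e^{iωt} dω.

f(t) = \frac{4 t^{4}}{\left(t^{2} + 4\right)^{3}}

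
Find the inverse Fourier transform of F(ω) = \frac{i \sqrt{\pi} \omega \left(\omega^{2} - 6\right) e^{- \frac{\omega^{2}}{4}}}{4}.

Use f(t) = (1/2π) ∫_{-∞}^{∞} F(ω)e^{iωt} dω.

f(t) = 2 t^{3} e^{- t^{2}}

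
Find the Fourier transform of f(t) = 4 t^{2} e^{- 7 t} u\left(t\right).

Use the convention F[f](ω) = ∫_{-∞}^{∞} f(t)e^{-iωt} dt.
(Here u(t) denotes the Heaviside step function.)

F(ω) = \frac{8}{\left(i \omega + 7\right)^{3}}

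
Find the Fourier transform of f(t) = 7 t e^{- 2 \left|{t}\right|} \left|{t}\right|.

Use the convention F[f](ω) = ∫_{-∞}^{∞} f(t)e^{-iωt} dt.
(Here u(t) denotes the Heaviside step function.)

F(ω) = \frac{28 i \omega \left(\omega^{2} - 12\right)}{\left(\omega^{2} + 4\right)^{3}}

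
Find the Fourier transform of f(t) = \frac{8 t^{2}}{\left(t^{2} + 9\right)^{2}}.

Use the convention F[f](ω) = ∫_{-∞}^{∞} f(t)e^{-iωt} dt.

F(ω) = \frac{4 \pi \left(1 - 3 \left|{\omega}\right|\right) e^{- 3 \left|{\omega}\right|}}{3}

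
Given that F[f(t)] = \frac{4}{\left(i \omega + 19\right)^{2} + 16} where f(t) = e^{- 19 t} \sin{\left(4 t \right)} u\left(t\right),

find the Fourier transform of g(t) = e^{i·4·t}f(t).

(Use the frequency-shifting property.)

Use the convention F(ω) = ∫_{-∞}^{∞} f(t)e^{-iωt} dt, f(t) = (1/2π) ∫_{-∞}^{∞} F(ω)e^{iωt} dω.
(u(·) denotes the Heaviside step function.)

F[g](ω) = \frac{4}{\left(i \left(\omega - 4\right) + 19\right)^{2} + 16}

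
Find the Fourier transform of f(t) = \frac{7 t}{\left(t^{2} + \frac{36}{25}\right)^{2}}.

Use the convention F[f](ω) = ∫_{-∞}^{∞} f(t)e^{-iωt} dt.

F(ω) = - \frac{35 i \pi \omega e^{- \frac{6 \left|{\omega}\right|}{5}}}{12}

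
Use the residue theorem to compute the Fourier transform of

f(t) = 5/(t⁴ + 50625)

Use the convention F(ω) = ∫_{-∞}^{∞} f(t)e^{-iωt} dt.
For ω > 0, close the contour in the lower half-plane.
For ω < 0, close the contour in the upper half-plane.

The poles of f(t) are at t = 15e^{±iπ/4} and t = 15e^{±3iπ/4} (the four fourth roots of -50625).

Let g(z) = f(z)e^{-iωz}; for large |z| the factor e^{-iωz} decays in the lower half-plane when ω > 0 and in the upper half-plane when ω < 0.

Case ω > 0 (lower half-plane, clockwise contour ⇒ F(ω) = -2πi·ΣRes):
  Res_{z = - \frac{15 \sqrt{2}}{2} - \frac{15 \sqrt{2} i}{2}} g(z) = \frac{\sqrt{2} i \left(1 - i\right) e^{\frac{15 \sqrt{2} \omega \left(-1 + i\right)}{2}}}{5400}
  Res_{z = \frac{15 \sqrt{2}}{2} - \frac{15 \sqrt{2} i}{2}} g(z) = \frac{\sqrt{2} i \left(1 + i\right) e^{- \frac{15 \sqrt{2} \omega \left(1 + i\right)}{2}}}{5400}
  F(ω) = -2πi·ΣRes = \frac{\sqrt{2} \pi \left(1 - i\right) \left(e^{15 \sqrt{2} i \omega} + i\right) e^{- \frac{15 \sqrt{2} \omega \left(1 + i\right)}{2}}}{2700} = \frac{\pi e^{- \frac{15 \sqrt{2} \omega}{2}} \sin{\left(\frac{15 \sqrt{2} \omega}{2} + \frac{\pi}{4} \right)}}{675}

Case ω < 0 (upper half-plane, counterclockwise contour ⇒ F(ω) = +2πi·ΣRes):
  Res_{z = \frac{15 \sqrt{2}}{2} + \frac{15 \sqrt{2} i}{2}} g(z) = \frac{\sqrt{2} i \left(-1 + i\right) e^{\frac{15 \sqrt{2} \omega \left(1 - i\right)}{2}}}{5400}
  Res_{z = - \frac{15 \sqrt{2}}{2} + \frac{15 \sqrt{2} i}{2}} g(z) = \frac{\sqrt{2} \left(1 - i\right) e^{\frac{15 \sqrt{2} \omega \left(1 + i\right)}{2}}}{5400}
  F(ω) = 2πi·ΣRes = - \frac{\sqrt{2} i \pi \left(i \left(1 - i\right) e^{\frac{15 \sqrt{2} \omega \left(1 - i\right)}{2}} - \left(1 - i\right) e^{\frac{15 \sqrt{2} \omega \left(1 + i\right)}{2}}\right)}{2700} = \frac{\pi e^{\frac{15 \sqrt{2} \omega}{2}} \cos{\left(\frac{15 \sqrt{2} \omega}{2} + \frac{\pi}{4} \right)}}{675}

Both cases combine into a single formula in |ω|:

F(ω) = \frac{\pi e^{- \frac{15 \sqrt{2} \left|{\omega}\right|}{2}} \sin{\left(\frac{15 \sqrt{2} \left|{\omega}\right|}{2} + \frac{\pi}{4} \right)}}{675}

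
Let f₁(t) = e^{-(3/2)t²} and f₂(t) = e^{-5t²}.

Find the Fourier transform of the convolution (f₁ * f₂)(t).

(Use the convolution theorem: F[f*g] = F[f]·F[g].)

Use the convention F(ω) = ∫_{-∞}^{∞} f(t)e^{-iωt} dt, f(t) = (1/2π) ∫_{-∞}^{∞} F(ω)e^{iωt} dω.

F[f₁*f₂](ω) = \frac{\sqrt{30} \pi e^{- \frac{13 \omega^{2}}{60}}}{15}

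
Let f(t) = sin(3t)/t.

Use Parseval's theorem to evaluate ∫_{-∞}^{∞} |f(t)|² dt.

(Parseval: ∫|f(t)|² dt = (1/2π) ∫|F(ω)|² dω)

∫|f(t)|² dt = 3 \pi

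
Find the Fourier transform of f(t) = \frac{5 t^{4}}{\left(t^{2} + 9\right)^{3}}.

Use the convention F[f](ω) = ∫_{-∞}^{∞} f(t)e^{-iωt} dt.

F(ω) = \frac{5 \pi \left(3 \omega^{2} - 5 \left|{\omega}\right| + 1\right) e^{- 3 \left|{\omega}\right|}}{8}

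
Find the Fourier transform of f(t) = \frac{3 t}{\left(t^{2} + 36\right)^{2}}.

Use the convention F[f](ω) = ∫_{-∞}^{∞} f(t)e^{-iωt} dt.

F(ω) = - \frac{i \pi \omega e^{- 6 \left|{\omega}\right|}}{4}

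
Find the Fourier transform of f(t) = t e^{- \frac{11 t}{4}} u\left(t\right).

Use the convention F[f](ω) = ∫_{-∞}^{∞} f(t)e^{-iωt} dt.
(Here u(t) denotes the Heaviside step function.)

F(ω) = \frac{16}{\left(4 i \omega + 11\right)^{2}}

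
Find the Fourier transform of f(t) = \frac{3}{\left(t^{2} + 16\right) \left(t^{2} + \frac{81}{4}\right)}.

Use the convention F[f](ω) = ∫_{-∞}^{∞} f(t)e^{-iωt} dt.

F(ω) = \frac{3 \pi e^{- 4 \left|{\omega}\right|}}{17} - \frac{8 \pi e^{- \frac{9 \left|{\omega}\right|}{2}}}{51}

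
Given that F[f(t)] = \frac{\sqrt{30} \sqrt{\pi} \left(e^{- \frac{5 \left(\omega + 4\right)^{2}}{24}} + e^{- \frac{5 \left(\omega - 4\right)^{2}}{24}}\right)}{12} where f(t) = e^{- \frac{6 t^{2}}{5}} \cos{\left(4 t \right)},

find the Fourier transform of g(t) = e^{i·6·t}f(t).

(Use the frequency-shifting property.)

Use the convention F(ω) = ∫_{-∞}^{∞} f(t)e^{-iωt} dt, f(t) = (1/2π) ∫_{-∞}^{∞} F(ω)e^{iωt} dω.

F[g](ω) = \frac{\sqrt{30} \sqrt{\pi} \left(e^{\frac{10 \omega}{3}} + e^{20}\right) e^{- \frac{5 \omega^{2}}{24} + \frac{5 \omega}{6} - \frac{125}{6}}}{12}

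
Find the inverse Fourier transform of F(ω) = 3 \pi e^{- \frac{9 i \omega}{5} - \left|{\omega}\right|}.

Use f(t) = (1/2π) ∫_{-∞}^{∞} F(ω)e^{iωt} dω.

f(t) = \frac{3}{\left(t - \frac{9}{5}\right)^{2} + 1}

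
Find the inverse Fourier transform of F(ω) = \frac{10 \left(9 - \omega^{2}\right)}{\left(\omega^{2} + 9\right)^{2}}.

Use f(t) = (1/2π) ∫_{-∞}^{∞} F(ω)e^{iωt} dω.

f(t) = 5 e^{- 3 \left|{t}\right|} \left|{t}\right|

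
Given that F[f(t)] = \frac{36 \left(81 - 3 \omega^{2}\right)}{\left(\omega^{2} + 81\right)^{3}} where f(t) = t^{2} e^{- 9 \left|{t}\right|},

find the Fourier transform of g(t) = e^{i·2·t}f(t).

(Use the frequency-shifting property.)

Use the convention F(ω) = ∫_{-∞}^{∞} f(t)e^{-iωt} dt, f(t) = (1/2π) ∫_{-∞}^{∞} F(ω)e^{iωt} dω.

F[g](ω) = \frac{108 \left(27 - \left(\omega - 2\right)^{2}\right)}{\left(\left(\omega - 2\right)^{2} + 81\right)^{3}}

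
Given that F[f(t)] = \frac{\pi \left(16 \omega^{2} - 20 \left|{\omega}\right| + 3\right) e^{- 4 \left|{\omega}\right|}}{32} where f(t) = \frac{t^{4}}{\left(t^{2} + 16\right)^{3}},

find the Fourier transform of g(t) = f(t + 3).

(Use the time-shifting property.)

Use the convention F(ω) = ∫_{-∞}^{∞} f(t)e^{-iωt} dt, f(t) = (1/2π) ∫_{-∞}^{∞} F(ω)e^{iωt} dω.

F[g](ω) = \frac{\pi \left(16 \omega^{2} - 20 \left|{\omega}\right| + 3\right) e^{3 i \omega - 4 \left|{\omega}\right|}}{32}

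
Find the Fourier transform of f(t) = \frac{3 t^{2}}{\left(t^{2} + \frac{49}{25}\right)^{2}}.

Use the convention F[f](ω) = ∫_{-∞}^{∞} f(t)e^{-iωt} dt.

F(ω) = \frac{3 \pi \left(5 - 7 \left|{\omega}\right|\right) e^{- \frac{7 \left|{\omega}\right|}{5}}}{14}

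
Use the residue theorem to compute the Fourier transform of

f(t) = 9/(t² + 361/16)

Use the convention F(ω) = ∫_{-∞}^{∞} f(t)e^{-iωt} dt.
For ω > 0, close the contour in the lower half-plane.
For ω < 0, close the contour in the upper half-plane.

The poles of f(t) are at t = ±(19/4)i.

Let g(z) = f(z)e^{-iωz}; for large |z| the factor e^{-iωz} decays in the lower half-plane when ω > 0 and in the upper half-plane when ω < 0.

Case ω > 0 (lower half-plane, clockwise contour ⇒ F(ω) = -2πi·ΣRes):
  Res_{z = - \frac{19 i}{4}} g(z) = \frac{18 i e^{- \frac{19 \omega}{4}}}{19}
  F(ω) = -2πi·ΣRes = \frac{36 \pi e^{- \frac{19 \omega}{4}}}{19}

Case ω < 0 (upper half-plane, counterclockwise contour ⇒ F(ω) = +2πi·ΣRes):
  Res_{z = \frac{19 i}{4}} g(z) = - \frac{18 i e^{\frac{19 \omega}{4}}}{19}
  F(ω) = 2πi·ΣRes = \frac{36 \pi e^{\frac{19 \omega}{4}}}{19}

Both cases combine into a single formula in |ω|:

F(ω) = \frac{36 \pi e^{- \frac{19 \left|{\omega}\right|}{4}}}{19}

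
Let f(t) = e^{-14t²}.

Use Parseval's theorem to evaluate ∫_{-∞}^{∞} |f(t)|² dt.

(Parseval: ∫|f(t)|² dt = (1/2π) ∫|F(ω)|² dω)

∫|f(t)|² dt = \frac{\sqrt{7} \sqrt{\pi}}{14}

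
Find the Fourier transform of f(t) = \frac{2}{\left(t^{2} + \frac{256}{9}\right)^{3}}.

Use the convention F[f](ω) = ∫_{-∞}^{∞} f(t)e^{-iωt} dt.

F(ω) = \frac{27 \pi \left(256 \omega^{2} + 144 \left|{\omega}\right| + 27\right) e^{- \frac{16 \left|{\omega}\right|}{3}}}{4194304}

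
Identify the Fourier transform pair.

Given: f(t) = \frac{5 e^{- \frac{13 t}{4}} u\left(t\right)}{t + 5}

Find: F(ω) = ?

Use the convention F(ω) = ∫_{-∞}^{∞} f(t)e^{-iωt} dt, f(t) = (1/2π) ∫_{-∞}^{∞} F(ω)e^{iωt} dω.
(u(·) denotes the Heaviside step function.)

F(ω) = 5 e^{5 i \omega + \frac{65}{4}} \operatorname{E}_{1}\left(5 i \omega + \frac{65}{4}\right)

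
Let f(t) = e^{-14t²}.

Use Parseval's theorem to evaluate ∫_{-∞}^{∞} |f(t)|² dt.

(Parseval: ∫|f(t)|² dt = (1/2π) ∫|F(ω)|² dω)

∫|f(t)|² dt = \frac{\sqrt{7} \sqrt{\pi}}{14}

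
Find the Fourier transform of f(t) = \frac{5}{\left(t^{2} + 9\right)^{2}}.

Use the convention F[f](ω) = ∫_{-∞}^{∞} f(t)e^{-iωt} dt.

F(ω) = \frac{5 \pi \left(3 \left|{\omega}\right| + 1\right) e^{- 3 \left|{\omega}\right|}}{54}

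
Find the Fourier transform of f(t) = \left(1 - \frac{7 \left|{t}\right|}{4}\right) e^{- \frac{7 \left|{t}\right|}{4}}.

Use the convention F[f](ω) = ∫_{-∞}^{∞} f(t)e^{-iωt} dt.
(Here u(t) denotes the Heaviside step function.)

F(ω) = \frac{1792 \omega^{2}}{\left(16 \omega^{2} + 49\right)^{2}}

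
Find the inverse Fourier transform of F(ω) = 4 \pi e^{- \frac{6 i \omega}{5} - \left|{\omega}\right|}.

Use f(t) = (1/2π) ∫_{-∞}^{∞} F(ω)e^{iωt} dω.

f(t) = \frac{4}{\left(t - \frac{6}{5}\right)^{2} + 1}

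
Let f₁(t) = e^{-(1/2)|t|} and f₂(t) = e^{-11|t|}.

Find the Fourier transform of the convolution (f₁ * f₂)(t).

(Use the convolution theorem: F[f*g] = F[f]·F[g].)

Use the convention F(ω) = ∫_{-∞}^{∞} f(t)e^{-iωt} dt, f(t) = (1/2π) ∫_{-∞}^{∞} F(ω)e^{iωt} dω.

F[f₁*f₂](ω) = \frac{88}{\left(\omega^{2} + 121\right) \left(4 \omega^{2} + 1\right)}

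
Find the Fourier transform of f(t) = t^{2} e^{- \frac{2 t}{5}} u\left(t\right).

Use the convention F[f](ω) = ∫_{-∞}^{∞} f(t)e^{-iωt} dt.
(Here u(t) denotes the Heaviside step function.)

F(ω) = \frac{250}{\left(5 i \omega + 2\right)^{3}}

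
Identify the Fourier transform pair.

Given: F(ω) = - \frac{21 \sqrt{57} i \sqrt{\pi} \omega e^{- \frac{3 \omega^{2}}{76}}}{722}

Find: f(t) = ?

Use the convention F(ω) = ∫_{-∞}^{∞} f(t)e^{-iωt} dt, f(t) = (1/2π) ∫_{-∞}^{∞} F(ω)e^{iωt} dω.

f(t) = 7 t e^{- \frac{19 t^{2}}{3}}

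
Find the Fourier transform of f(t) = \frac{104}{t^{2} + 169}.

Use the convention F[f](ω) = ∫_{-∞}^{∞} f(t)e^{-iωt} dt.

F(ω) = 8 \pi e^{- 13 \left|{\omega}\right|}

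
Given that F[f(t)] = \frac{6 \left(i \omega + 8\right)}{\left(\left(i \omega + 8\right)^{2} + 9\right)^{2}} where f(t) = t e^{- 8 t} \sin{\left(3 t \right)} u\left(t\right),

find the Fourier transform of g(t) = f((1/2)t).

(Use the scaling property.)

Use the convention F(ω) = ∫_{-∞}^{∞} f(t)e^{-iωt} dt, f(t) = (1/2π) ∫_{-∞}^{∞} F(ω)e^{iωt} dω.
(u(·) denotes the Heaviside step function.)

F[g](ω) = \frac{24 \left(i \omega + 4\right)}{\left(4 \left(i \omega + 4\right)^{2} + 9\right)^{2}}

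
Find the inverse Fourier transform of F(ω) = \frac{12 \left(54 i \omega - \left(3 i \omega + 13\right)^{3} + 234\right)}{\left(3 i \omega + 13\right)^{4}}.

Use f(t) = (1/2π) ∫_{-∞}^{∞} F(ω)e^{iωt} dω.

f(t) = 4 \left(t^{2} - 1\right) e^{- \frac{13 t}{3}} u\left(t\right)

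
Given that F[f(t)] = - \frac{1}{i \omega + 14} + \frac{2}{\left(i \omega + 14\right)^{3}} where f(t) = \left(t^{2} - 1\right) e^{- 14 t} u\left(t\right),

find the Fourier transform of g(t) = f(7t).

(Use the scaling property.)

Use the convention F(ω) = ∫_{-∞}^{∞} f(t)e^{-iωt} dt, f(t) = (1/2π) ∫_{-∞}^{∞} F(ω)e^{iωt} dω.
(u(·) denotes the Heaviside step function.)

F[g](ω) = \frac{98 i \omega - \left(i \omega + 98\right)^{3} + 9604}{\left(i \omega + 98\right)^{4}}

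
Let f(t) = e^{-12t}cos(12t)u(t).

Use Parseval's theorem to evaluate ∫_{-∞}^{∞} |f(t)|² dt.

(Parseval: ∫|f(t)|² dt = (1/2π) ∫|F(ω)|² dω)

∫|f(t)|² dt = \frac{1}{32}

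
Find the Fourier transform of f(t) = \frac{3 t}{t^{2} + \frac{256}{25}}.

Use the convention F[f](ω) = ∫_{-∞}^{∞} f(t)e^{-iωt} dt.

F(ω) = - 3 i \pi e^{- \frac{16 \left|{\omega}\right|}{5}} \operatorname{sign}{\left(\omega \right)}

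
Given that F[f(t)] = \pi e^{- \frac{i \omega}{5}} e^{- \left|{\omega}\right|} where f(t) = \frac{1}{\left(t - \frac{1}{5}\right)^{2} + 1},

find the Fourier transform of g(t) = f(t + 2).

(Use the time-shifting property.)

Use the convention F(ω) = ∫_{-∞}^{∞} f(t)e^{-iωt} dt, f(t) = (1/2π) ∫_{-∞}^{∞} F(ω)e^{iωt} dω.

F[g](ω) = \pi e^{\frac{9 i \omega}{5} - \left|{\omega}\right|}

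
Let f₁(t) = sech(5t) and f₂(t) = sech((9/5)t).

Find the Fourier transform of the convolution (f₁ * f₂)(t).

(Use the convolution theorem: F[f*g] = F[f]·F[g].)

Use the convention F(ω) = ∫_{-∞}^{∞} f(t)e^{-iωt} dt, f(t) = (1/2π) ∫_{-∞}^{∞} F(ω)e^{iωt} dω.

F[f₁*f₂](ω) = \frac{\pi^{2}}{9 \cosh{\left(\frac{\pi \omega}{10} \right)} \cosh{\left(\frac{5 \pi \omega}{18} \right)}}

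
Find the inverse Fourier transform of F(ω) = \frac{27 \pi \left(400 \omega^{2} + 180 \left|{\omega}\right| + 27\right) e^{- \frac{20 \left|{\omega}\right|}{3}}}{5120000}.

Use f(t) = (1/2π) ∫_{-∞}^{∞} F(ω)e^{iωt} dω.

f(t) = \frac{5}{\left(t^{2} + \frac{400}{9}\right)^{3}}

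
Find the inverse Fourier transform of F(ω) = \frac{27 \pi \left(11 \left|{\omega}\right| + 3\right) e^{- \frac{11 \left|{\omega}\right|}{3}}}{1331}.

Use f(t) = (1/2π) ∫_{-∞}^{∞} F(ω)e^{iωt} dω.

f(t) = \frac{6}{\left(t^{2} + \frac{121}{9}\right)^{2}}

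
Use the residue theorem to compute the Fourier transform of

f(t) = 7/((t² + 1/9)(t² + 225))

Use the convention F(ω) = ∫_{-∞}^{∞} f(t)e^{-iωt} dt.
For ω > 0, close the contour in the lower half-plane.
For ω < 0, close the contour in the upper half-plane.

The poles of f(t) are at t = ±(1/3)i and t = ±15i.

Let g(z) = f(z)e^{-iωz}; for large |z| the factor e^{-iωz} decays in the lower half-plane when ω > 0 and in the upper half-plane when ω < 0.

Case ω > 0 (lower half-plane, clockwise contour ⇒ F(ω) = -2πi·ΣRes):
  Res_{z = - \frac{i}{3}} g(z) = \frac{189 i e^{- \frac{\omega}{3}}}{4048}
  Res_{z = - 15 i} g(z) = - \frac{21 i e^{- 15 \omega}}{20240}
  F(ω) = -2πi·ΣRes = - \frac{21 \pi e^{- 15 \omega}}{10120} + \frac{189 \pi e^{- \frac{\omega}{3}}}{2024}

Case ω < 0 (upper half-plane, counterclockwise contour ⇒ F(ω) = +2πi·ΣRes):
  Res_{z = \frac{i}{3}} g(z) = - \frac{189 i e^{\frac{\omega}{3}}}{4048}
  Res_{z = 15 i} g(z) = \frac{21 i e^{15 \omega}}{20240}
  F(ω) = 2πi·ΣRes = \frac{21 \pi \left(45 e^{\frac{\omega}{3}} - e^{15 \omega}\right)}{10120}

Both cases combine into a single formula in |ω|:

F(ω) = - \frac{21 \pi e^{- 15 \left|{\omega}\right|}}{10120} + \frac{189 \pi e^{- \frac{\left|{\omega}\right|}{3}}}{2024}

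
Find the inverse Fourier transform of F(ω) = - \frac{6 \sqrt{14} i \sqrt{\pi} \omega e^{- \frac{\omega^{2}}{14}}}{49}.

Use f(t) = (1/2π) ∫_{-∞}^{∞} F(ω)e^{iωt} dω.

f(t) = 6 t e^{- \frac{7 t^{2}}{2}}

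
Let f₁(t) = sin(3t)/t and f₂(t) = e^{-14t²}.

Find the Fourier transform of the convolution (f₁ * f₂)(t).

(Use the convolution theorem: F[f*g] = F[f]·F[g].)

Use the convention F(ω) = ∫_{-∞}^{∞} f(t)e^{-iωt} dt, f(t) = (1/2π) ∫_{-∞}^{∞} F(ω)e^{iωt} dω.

F[f₁*f₂](ω) = \begin{cases} \frac{\sqrt{14} \pi^{\frac{3}{2}} e^{- \frac{\omega^{2}}{56}}}{14} & \text{for}\: \omega > -3 \wedge \omega < 3 \\0 & \text{otherwise} \end{cases}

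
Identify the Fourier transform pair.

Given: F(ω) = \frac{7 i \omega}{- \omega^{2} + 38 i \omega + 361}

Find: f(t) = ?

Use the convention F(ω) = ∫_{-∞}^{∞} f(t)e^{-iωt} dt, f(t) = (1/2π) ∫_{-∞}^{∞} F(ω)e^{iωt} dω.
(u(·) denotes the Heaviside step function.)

f(t) = 7 \left(1 - 19 t\right) e^{- 19 t} u\left(t\right)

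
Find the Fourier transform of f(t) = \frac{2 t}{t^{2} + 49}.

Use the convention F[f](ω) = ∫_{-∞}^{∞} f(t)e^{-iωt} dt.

F(ω) = - 2 i \pi e^{- 7 \left|{\omega}\right|} \operatorname{sign}{\left(\omega \right)}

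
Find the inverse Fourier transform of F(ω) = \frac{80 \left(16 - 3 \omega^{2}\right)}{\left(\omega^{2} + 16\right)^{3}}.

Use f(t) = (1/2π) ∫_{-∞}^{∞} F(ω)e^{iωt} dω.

f(t) = 5 t^{2} e^{- 4 \left|{t}\right|}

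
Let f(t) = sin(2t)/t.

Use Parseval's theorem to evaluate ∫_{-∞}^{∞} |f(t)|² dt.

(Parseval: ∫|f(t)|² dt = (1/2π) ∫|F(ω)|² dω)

∫|f(t)|² dt = 2 \pi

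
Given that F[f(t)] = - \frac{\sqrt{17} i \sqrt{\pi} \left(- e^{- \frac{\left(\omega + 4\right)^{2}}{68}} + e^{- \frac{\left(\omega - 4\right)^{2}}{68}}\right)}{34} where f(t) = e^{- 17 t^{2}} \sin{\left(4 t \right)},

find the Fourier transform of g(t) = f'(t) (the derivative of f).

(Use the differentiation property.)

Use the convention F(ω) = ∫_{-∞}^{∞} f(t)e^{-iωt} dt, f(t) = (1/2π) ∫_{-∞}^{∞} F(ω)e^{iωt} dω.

F[g](ω) = \frac{\sqrt{17} \sqrt{\pi} \omega \left(e^{\frac{4 \omega}{17}} - 1\right) e^{- \frac{\omega^{2}}{68} - \frac{2 \omega}{17} - \frac{4}{17}}}{34}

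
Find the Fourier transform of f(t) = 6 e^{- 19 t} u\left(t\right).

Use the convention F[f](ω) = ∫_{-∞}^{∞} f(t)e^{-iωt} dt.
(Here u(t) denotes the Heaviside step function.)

F(ω) = \frac{6}{i \omega + 19}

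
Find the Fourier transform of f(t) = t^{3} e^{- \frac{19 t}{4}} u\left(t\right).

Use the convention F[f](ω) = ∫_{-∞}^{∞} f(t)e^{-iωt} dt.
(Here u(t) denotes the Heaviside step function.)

F(ω) = \frac{1536}{\left(4 i \omega + 19\right)^{4}}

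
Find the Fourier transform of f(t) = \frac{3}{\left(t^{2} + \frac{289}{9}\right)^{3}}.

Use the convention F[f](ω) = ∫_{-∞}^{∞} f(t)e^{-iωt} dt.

F(ω) = \frac{81 \pi \left(289 \omega^{2} + 153 \left|{\omega}\right| + 27\right) e^{- \frac{17 \left|{\omega}\right|}{3}}}{11358856}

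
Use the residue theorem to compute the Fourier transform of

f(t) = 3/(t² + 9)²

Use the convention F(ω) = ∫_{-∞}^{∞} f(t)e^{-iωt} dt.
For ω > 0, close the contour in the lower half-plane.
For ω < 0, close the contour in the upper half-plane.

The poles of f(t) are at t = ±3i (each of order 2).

Let g(z) = f(z)e^{-iωz}; for large |z| the factor e^{-iωz} decays in the lower half-plane when ω > 0 and in the upper half-plane when ω < 0.

Case ω > 0 (lower half-plane, clockwise contour ⇒ F(ω) = -2πi·ΣRes):
  Res_{z = - 3 i} g(z) = \frac{i \left(3 \omega + 1\right) e^{- 3 \omega}}{36} (pole of order 2)
  F(ω) = -2πi·ΣRes = \frac{\pi \left(3 \omega + 1\right) e^{- 3 \omega}}{18}

Case ω < 0 (upper half-plane, counterclockwise contour ⇒ F(ω) = +2πi·ΣRes):
  Res_{z = 3 i} g(z) = \frac{i \left(3 \omega - 1\right) e^{3 \omega}}{36} (pole of order 2)
  F(ω) = 2πi·ΣRes = \frac{\pi \left(1 - 3 \omega\right) e^{3 \omega}}{18}

Both cases combine into a single formula in |ω|:

F(ω) = \frac{\pi \left(3 \left|{\omega}\right| + 1\right) e^{- 3 \left|{\omega}\right|}}{18}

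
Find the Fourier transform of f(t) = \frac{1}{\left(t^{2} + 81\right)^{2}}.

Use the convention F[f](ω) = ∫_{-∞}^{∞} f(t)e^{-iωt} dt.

F(ω) = \frac{\pi \left(9 \left|{\omega}\right| + 1\right) e^{- 9 \left|{\omega}\right|}}{1458}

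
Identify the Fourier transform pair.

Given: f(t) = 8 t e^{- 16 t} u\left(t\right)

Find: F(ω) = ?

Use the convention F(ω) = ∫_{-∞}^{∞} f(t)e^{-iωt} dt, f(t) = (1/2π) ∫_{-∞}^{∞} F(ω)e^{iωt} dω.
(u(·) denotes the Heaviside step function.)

F(ω) = \frac{8}{\left(i \omega + 16\right)^{2}}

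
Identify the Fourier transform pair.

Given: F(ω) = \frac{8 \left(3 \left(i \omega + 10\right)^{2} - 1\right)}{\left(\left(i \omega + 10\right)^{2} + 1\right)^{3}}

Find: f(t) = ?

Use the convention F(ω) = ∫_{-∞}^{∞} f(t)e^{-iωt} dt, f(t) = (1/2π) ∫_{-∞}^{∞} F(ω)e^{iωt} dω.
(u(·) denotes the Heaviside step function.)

f(t) = 4 t^{2} e^{- 10 t} \sin{\left(t \right)} u\left(t\right)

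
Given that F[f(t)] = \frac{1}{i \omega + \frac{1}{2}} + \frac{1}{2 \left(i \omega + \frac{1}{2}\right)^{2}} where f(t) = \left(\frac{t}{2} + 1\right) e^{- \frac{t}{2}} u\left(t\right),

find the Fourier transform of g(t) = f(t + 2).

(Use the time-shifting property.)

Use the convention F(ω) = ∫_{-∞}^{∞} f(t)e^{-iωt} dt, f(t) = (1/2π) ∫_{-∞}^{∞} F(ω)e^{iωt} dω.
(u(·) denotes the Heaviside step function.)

F[g](ω) = \frac{4 \left(- i \omega - 1\right) e^{2 i \omega}}{4 \omega^{2} - 4 i \omega - 1}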